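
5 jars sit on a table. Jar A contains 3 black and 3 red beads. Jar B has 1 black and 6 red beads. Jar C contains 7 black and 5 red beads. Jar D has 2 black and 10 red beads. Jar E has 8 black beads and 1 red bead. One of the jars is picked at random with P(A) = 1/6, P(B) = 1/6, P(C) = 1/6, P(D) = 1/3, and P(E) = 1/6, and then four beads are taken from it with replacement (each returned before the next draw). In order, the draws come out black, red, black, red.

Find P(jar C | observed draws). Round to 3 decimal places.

0.319

For each hypothesis, P(data | H) works out to: P(data | jar A) = (3/6)(3/6)(3/6)(3/6) = 0.0625; P(data | jar B) = (1/7)(6/7)(1/7)(6/7) = 0.014994; P(data | jar C) = (7/12)(5/12)(7/12)(5/12) = 0.059076; P(data | jar D) = (2/12)(10/12)(2/12)(10/12) = 0.01929; P(data | jar E) = (8/9)(1/9)(8/9)(1/9) = 0.0097546.
Weighting by the prior gives 1/6 · 0.0625 = 0.010417, 1/6 · 0.014994 = 0.002499, 1/6 · 0.059076 = 0.009846, 1/3 · 0.01929 = 0.00643, 1/6 · 0.0097546 = 0.0016258; these sum to 0.030817.
By Bayes' rule, P(jar C | data) = (0.009846) / (0.030817) = 0.31949.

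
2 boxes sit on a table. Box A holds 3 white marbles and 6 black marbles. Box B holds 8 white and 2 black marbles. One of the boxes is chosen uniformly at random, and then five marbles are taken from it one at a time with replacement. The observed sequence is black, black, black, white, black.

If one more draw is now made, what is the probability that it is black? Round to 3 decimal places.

0.658

Compute the likelihood of the observed sequence for each case: P(data | box A) = (6/9)(6/9)(6/9)(3/9)(6/9) = 0.065844; P(data | box B) = (2/10)(2/10)(2/10)(8/10)(2/10) = 0.00128.
The prior-weighted likelihoods are 1/2 · 0.065844 = 0.032922, 1/2 · 0.00128 = 0.00064; summing to 0.033562.
Dividing through by the total gives posterior P(box A | data) = 0.98093, P(box B | data) = 0.019069.
So P(black next | data) = Σ P(black next | H) P(H | data) = (2/3)(0.98093) + (1/5)(0.019069) = 0.65777.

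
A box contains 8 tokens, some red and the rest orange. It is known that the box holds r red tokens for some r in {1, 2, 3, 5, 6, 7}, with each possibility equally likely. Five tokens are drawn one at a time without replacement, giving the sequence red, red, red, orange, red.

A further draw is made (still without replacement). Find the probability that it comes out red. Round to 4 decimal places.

Under each hypothesis, the probability of the observed sequence is: P(data | r = 1) = (1/8)(0/7) = 0; P(data | r = 2) = (2/8)(1/7)(0/6) = 0; P(data | r = 3) = (3/8)(2/7)(1/6)(5/5)(0/4) = 0; P(data | r = 5) = (5/8)(4/7)(3/6)(3/5)(2/4) = 3/56; P(data | r = 6) = (6/8)(5/7)(4/6)(2/5)(3/4) = 3/28; P(data | r = 7) = (7/8)(6/7)(5/6)(1/5)(4/4) = 1/8.
Weighting by the prior gives 1/6 · 0 = 0, 1/6 · 0 = 0, 1/6 · 0 = 0, 1/6 · 3/56 = 1/112, 1/6 · 3/28 = 1/56, 1/6 · 1/8 = 1/48; with total 1/21.
The posterior is then P(r = 1 | data) = 0, P(r = 2 | data) = 0, P(r = 3 | data) = 0, P(r = 5 | data) = 3/16, P(r = 6 | data) = 3/8, P(r = 7 | data) = 7/16.
So P(red next | data) = Σ P(red next | H) P(H | data) = (1/3)(3/16) + (2/3)(3/8) + (1)(7/16) = 3/4.

0.7500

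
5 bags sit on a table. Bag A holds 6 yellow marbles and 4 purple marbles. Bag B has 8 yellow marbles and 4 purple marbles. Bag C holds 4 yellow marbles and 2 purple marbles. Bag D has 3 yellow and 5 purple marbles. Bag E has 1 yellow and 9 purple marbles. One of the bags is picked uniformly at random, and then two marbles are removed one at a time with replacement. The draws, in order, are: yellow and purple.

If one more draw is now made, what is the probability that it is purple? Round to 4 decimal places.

0.4675

The likelihood of the observed sequence under each hypothesis: P(data | bag A) = (6/10)(4/10) = 0.24; P(data | bag B) = (8/12)(4/12) = 0.22222; P(data | bag C) = (4/6)(2/6) = 0.22222; P(data | bag D) = (3/8)(5/8) = 0.23438; P(data | bag E) = (1/10)(9/10) = 0.09.
Weighting by the prior gives 1/5 · 0.24 = 0.048, 1/5 · 0.22222 = 0.044444, 1/5 · 0.22222 = 0.044444, 1/5 · 0.23438 = 0.046875, 1/5 · 0.09 = 0.018; with total 0.20176.
The posterior is then P(bag A | data) = 0.2379, P(bag B | data) = 0.22028, P(bag C | data) = 0.22028, P(bag D | data) = 0.23233, P(bag E | data) = 0.089213.
Averaging over the posterior, P(purple next | data) = (2/5)(0.2379) + (1/3)(0.22028) + (1/3)(0.22028) + (5/8)(0.23233) + (9/10)(0.089213) = 0.46751.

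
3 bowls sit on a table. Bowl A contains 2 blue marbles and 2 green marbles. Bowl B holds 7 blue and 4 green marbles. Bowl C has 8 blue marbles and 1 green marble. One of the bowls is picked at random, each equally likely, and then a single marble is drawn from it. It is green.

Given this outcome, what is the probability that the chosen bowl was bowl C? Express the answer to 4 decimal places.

Under each hypothesis, the probability of this draw is: P(data | bowl A) = (2/4) = 1/2; P(data | bowl B) = (4/11) = 4/11; P(data | bowl C) = (1/9) = 1/9.
Multiplying each by its prior: 1/3 · 1/2 = 1/6, 1/3 · 4/11 = 4/33, 1/3 · 1/9 = 1/27; with total 193/594.
By Bayes' rule, P(bowl C | data) = (1/27) / (193/594) = 22/193.

0.1140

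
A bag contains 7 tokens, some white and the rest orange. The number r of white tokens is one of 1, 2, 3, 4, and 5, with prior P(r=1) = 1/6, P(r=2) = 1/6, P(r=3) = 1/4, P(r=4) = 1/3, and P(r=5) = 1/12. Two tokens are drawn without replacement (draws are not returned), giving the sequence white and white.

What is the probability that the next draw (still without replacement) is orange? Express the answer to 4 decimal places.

For each hypothesis, P(data | H) works out to: P(data | r = 1) = (1/7)(0/6) = 0; P(data | r = 2) = (2/7)(1/6) = 1/21; P(data | r = 3) = (3/7)(2/6) = 1/7; P(data | r = 4) = (4/7)(3/6) = 2/7; P(data | r = 5) = (5/7)(4/6) = 10/21.
Multiplying each by its prior: 1/6 · 0 = 0, 1/6 · 1/21 = 1/126, 1/4 · 1/7 = 1/28, 1/3 · 2/7 = 2/21, 1/12 · 10/21 = 5/126; these sum to 5/28.
The posterior is then P(r = 1 | data) = 0, P(r = 2 | data) = 2/45, P(r = 3 | data) = 1/5, P(r = 4 | data) = 8/15, P(r = 5 | data) = 2/9.
Averaging over the posterior, P(orange next | data) = (1)(2/45) + (4/5)(1/5) + (3/5)(8/15) + (2/5)(2/9) = 46/75.

0.6133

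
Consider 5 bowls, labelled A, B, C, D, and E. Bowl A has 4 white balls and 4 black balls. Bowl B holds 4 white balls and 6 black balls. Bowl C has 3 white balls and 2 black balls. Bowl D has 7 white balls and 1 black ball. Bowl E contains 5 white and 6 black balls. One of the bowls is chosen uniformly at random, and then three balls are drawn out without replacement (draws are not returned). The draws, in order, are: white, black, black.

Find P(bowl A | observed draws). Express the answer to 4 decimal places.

0.2546

The likelihood of the observed sequence under each hypothesis: P(data | bowl A) = (4/8)(4/7)(3/6) = 0.14286; P(data | bowl B) = (4/10)(6/9)(5/8) = 0.16667; P(data | bowl C) = (3/5)(2/4)(1/3) = 0.1; P(data | bowl D) = (7/8)(1/7)(0/6) = 0; P(data | bowl E) = (5/11)(6/10)(5/9) = 0.15152.
Weighting by the prior gives 1/5 · 0.14286 = 0.028571, 1/5 · 0.16667 = 0.033333, 1/5 · 0.1 = 0.02, 1/5 · 0 = 0, 1/5 · 0.15152 = 0.030303; with total 0.11221.
Therefore the posterior P(bowl A | data) = (0.028571) / (0.11221) = 0.25463.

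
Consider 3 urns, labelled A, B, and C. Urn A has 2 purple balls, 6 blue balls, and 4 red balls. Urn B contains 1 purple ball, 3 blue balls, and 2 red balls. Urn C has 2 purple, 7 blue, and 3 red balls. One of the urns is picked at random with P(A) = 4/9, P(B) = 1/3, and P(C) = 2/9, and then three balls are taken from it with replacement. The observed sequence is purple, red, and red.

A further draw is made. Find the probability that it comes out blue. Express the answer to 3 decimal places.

0.512

The likelihood of the observed sequence under each hypothesis: P(data | urn A) = (2/12)(4/12)(4/12) = 0.018519; P(data | urn B) = (1/6)(2/6)(2/6) = 0.018519; P(data | urn C) = (2/12)(3/12)(3/12) = 0.010417.
The prior-weighted likelihoods are 4/9 · 0.018519 = 0.0082305, 1/3 · 0.018519 = 0.0061728, 2/9 · 0.010417 = 0.0023148; these sum to 0.016718.
Normalising, the posterior is P(urn A | data) = 0.49231, P(urn B | data) = 0.36923, P(urn C | data) = 0.13846.
So P(blue next | data) = Σ P(blue next | H) P(H | data) = (1/2)(0.49231) + (1/2)(0.36923) + (7/12)(0.13846) = 0.51154.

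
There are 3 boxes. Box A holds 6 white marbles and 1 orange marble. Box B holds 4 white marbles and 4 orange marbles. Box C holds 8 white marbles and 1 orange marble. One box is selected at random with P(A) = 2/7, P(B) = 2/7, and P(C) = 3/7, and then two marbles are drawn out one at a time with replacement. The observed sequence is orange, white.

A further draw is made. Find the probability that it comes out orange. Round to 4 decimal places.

Compute the likelihood of the observed sequence for each case: P(data | box A) = (1/7)(6/7) = 0.12245; P(data | box B) = (4/8)(4/8) = 0.25; P(data | box C) = (1/9)(8/9) = 0.098765.
Multiplying each by its prior: 2/7 · 0.12245 = 0.034985, 2/7 · 0.25 = 0.071429, 3/7 · 0.098765 = 0.042328; summing to 0.14874.
Dividing through by the total gives posterior P(box A | data) = 0.23521, P(box B | data) = 0.48022, P(box C | data) = 0.28457.
Averaging over the posterior, P(orange next | data) = (1/7)(0.23521) + (1/2)(0.48022) + (1/9)(0.28457) = 0.30533.

0.3053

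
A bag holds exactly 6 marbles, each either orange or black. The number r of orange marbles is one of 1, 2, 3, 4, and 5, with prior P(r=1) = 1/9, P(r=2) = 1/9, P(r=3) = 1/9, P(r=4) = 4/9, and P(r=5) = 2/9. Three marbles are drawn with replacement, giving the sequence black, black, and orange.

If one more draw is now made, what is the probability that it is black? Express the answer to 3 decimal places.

0.498

Compute the likelihood of the observed sequence for each case: P(data | r = 1) = (5/6)(5/6)(1/6) = 0.11574; P(data | r = 2) = (4/6)(4/6)(2/6) = 0.14815; P(data | r = 3) = (3/6)(3/6)(3/6) = 0.125; P(data | r = 4) = (2/6)(2/6)(4/6) = 0.074074; P(data | r = 5) = (1/6)(1/6)(5/6) = 0.023148.
Multiplying each by its prior: 1/9 · 0.11574 = 0.01286, 1/9 · 0.14815 = 0.016461, 1/9 · 0.125 = 0.013889, 4/9 · 0.074074 = 0.032922, 2/9 · 0.023148 = 0.005144; summing to 0.081276.
Normalising, the posterior is P(r = 1 | data) = 0.15823, P(r = 2 | data) = 0.20253, P(r = 3 | data) = 0.17089, P(r = 4 | data) = 0.40506, P(r = 5 | data) = 0.063291.
So P(black next | data) = Σ P(black next | H) P(H | data) = (5/6)(0.15823) + (2/3)(0.20253) + (1/2)(0.17089) + (1/3)(0.40506) + (1/6)(0.063291) = 0.49789.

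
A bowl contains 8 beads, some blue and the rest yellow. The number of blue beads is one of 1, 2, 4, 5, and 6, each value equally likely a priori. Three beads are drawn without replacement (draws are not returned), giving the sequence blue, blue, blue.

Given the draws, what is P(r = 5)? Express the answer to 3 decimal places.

0.294

For each hypothesis, P(data | H) works out to: P(data | r = 1) = (1/8)(0/7) = 0; P(data | r = 2) = (2/8)(1/7)(0/6) = 0; P(data | r = 4) = (4/8)(3/7)(2/6) = 1/14; P(data | r = 5) = (5/8)(4/7)(3/6) = 5/28; P(data | r = 6) = (6/8)(5/7)(4/6) = 5/14.
The prior-weighted likelihoods are 1/5 · 0 = 0, 1/5 · 0 = 0, 1/5 · 1/14 = 1/70, 1/5 · 5/28 = 1/28, 1/5 · 5/14 = 1/14; these sum to 17/140.
Therefore the posterior P(r = 5 | data) = (1/28) / (17/140) = 5/17.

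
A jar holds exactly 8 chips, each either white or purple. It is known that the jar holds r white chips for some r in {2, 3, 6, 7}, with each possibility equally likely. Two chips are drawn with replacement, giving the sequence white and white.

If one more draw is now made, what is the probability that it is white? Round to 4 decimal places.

0.7577

Compute the likelihood of the observed sequence for each case: P(data | r = 2) = (2/8)(2/8) = 1/16; P(data | r = 3) = (3/8)(3/8) = 9/64; P(data | r = 6) = (6/8)(6/8) = 9/16; P(data | r = 7) = (7/8)(7/8) = 49/64.
Multiplying each by its prior: 1/4 · 1/16 = 1/64, 1/4 · 9/64 = 9/256, 1/4 · 9/16 = 9/64, 1/4 · 49/64 = 49/256; with total 49/128.
Dividing through by the total gives posterior P(r = 2 | data) = 2/49, P(r = 3 | data) = 9/98, P(r = 6 | data) = 18/49, P(r = 7 | data) = 1/2.
So P(white next | data) = Σ P(white next | H) P(H | data) = (1/4)(2/49) + (3/8)(9/98) + (3/4)(18/49) + (7/8)(1/2) = 297/392.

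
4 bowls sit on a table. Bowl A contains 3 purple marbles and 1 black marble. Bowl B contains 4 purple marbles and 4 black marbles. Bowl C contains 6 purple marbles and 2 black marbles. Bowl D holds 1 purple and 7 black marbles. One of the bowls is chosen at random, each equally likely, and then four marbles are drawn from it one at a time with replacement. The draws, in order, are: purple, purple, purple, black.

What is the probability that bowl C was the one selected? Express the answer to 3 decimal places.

0.383

For each hypothesis, P(data | H) works out to: P(data | bowl A) = (3/4)(3/4)(3/4)(1/4) = 0.10547; P(data | bowl B) = (4/8)(4/8)(4/8)(4/8) = 0.0625; P(data | bowl C) = (6/8)(6/8)(6/8)(2/8) = 0.10547; P(data | bowl D) = (1/8)(1/8)(1/8)(7/8) = 0.001709.
Weighting by the prior gives 1/4 · 0.10547 = 0.026367, 1/4 · 0.0625 = 0.015625, 1/4 · 0.10547 = 0.026367, 1/4 · 0.001709 = 0.00042725; summing to 0.068787.
So P(bowl C | data) = (0.026367) / (0.068787) = 0.38332.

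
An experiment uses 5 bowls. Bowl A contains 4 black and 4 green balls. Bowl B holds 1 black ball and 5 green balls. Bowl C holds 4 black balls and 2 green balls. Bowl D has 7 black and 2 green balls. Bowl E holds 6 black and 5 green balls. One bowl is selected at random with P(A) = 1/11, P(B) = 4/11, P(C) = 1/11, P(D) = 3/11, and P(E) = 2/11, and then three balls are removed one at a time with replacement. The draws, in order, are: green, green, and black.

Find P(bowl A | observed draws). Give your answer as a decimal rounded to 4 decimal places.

The likelihood of the observed sequence under each hypothesis: P(data | bowl A) = (4/8)(4/8)(4/8) = 0.125; P(data | bowl B) = (5/6)(5/6)(1/6) = 0.11574; P(data | bowl C) = (2/6)(2/6)(4/6) = 0.074074; P(data | bowl D) = (2/9)(2/9)(7/9) = 0.038409; P(data | bowl E) = (5/11)(5/11)(6/11) = 0.1127.
Weighting by the prior gives 1/11 · 0.125 = 0.011364, 4/11 · 0.11574 = 0.042088, 1/11 · 0.074074 = 0.006734, 3/11 · 0.038409 = 0.010475, 2/11 · 0.1127 = 0.02049; summing to 0.091151.
By Bayes' rule, P(bowl A | data) = (0.011364) / (0.091151) = 0.12467.

0.1247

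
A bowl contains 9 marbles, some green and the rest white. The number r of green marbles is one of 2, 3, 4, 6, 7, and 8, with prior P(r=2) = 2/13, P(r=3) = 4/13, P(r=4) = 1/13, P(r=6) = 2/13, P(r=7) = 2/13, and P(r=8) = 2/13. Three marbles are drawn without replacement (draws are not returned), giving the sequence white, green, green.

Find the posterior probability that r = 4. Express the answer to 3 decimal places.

For each hypothesis, P(data | H) works out to: P(data | r = 2) = (7/9)(2/8)(1/7) = 0.027778; P(data | r = 3) = (6/9)(3/8)(2/7) = 0.071429; P(data | r = 4) = (5/9)(4/8)(3/7) = 0.11905; P(data | r = 6) = (3/9)(6/8)(5/7) = 0.17857; P(data | r = 7) = (2/9)(7/8)(6/7) = 0.16667; P(data | r = 8) = (1/9)(8/8)(7/7) = 0.11111.
Multiplying each by its prior: 2/13 · 0.027778 = 0.0042735, 4/13 · 0.071429 = 0.021978, 1/13 · 0.11905 = 0.0091575, 2/13 · 0.17857 = 0.027473, 2/13 · 0.16667 = 0.025641, 2/13 · 0.11111 = 0.017094; these sum to 0.10562.
So P(r = 4 | data) = (0.0091575) / (0.10562) = 0.086705.

0.087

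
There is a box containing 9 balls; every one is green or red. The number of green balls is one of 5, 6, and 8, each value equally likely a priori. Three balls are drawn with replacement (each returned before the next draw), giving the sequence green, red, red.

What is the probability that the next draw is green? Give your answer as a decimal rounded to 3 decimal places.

0.617

The likelihood of the observed sequence under each hypothesis: P(data | r = 5) = (5/9)(4/9)(4/9) = 0.10974; P(data | r = 6) = (6/9)(3/9)(3/9) = 0.074074; P(data | r = 8) = (8/9)(1/9)(1/9) = 0.010974.
Weighting by the prior gives 1/3 · 0.10974 = 0.03658, 1/3 · 0.074074 = 0.024691, 1/3 · 0.010974 = 0.003658; with total 0.064929.
The posterior is then P(r = 5 | data) = 0.56338, P(r = 6 | data) = 0.38028, P(r = 8 | data) = 0.056338.
So P(green next | data) = Σ P(green next | H) P(H | data) = (5/9)(0.56338) + (2/3)(0.38028) + (8/9)(0.056338) = 0.61659.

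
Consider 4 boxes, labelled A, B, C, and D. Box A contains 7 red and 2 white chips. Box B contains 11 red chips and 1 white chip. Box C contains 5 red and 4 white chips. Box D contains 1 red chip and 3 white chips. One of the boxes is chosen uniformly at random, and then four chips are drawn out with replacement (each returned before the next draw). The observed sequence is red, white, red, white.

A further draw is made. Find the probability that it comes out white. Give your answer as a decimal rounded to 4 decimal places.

0.4596

For each hypothesis, P(data | H) works out to: P(data | box A) = (7/9)(2/9)(7/9)(2/9) = 0.029873; P(data | box B) = (11/12)(1/12)(11/12)(1/12) = 0.0058353; P(data | box C) = (5/9)(4/9)(5/9)(4/9) = 0.060966; P(data | box D) = (1/4)(3/4)(1/4)(3/4) = 0.035156.
Multiplying each by its prior: 1/4 · 0.029873 = 0.0074684, 1/4 · 0.0058353 = 0.0014588, 1/4 · 0.060966 = 0.015242, 1/4 · 0.035156 = 0.0087891; summing to 0.032958.
Dividing through by the total gives posterior P(box A | data) = 0.2266, P(box B | data) = 0.044263, P(box C | data) = 0.46246, P(box D | data) = 0.26668.
The predictive probability is P(white next | data) = (2/9)(0.2266) + (1/12)(0.044263) + (4/9)(0.46246) + (3/4)(0.26668) = 0.45959.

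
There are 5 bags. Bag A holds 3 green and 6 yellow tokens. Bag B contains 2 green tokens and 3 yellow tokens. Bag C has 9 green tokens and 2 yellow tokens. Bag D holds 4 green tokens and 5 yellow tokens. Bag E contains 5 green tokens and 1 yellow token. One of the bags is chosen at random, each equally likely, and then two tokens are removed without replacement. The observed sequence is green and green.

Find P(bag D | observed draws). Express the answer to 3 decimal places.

0.100

Compute the likelihood of the observed sequence for each case: P(data | bag A) = (3/9)(2/8) = 0.083333; P(data | bag B) = (2/5)(1/4) = 0.1; P(data | bag C) = (9/11)(8/10) = 0.65455; P(data | bag D) = (4/9)(3/8) = 0.16667; P(data | bag E) = (5/6)(4/5) = 0.66667.
The prior-weighted likelihoods are 1/5 · 0.083333 = 0.016667, 1/5 · 0.1 = 0.02, 1/5 · 0.65455 = 0.13091, 1/5 · 0.16667 = 0.033333, 1/5 · 0.66667 = 0.13333; with total 0.33424.
Hence P(bag D | data) = (0.033333) / (0.33424) = 0.099728.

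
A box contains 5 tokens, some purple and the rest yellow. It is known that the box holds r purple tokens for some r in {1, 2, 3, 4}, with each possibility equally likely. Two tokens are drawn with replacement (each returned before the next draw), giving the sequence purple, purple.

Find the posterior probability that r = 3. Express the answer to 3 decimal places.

0.300

Compute the likelihood of the observed sequence for each case: P(data | r = 1) = (1/5)(1/5) = 1/25; P(data | r = 2) = (2/5)(2/5) = 4/25; P(data | r = 3) = (3/5)(3/5) = 9/25; P(data | r = 4) = (4/5)(4/5) = 16/25.
Weighting by the prior gives 1/4 · 1/25 = 1/100, 1/4 · 4/25 = 1/25, 1/4 · 9/25 = 9/100, 1/4 · 16/25 = 4/25; with total 3/10.
Therefore the posterior P(r = 3 | data) = (9/100) / (3/10) = 3/10.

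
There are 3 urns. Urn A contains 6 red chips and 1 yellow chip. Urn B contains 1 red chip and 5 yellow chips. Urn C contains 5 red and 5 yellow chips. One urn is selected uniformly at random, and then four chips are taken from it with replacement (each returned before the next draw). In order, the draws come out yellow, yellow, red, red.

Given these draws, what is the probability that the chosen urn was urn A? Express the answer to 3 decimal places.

Under each hypothesis, the probability of the observed sequence is: P(data | urn A) = (1/7)(1/7)(6/7)(6/7) = 0.014994; P(data | urn B) = (5/6)(5/6)(1/6)(1/6) = 0.01929; P(data | urn C) = (5/10)(5/10)(5/10)(5/10) = 0.0625.
The prior-weighted likelihoods are 1/3 · 0.014994 = 0.0049979, 1/3 · 0.01929 = 0.00643, 1/3 · 0.0625 = 0.020833; with total 0.032261.
Therefore the posterior P(urn A | data) = (0.0049979) / (0.032261) = 0.15492.

0.155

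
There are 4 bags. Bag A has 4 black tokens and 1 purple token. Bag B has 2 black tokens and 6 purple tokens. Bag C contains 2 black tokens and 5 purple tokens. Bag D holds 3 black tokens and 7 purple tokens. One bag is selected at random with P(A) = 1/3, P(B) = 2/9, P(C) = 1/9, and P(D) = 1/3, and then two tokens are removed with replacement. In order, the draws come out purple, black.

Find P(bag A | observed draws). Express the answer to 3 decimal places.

0.284

For each hypothesis, P(data | H) works out to: P(data | bag A) = (1/5)(4/5) = 0.16; P(data | bag B) = (6/8)(2/8) = 0.1875; P(data | bag C) = (5/7)(2/7) = 0.20408; P(data | bag D) = (7/10)(3/10) = 0.21.
The prior-weighted likelihoods are 1/3 · 0.16 = 0.053333, 2/9 · 0.1875 = 0.041667, 1/9 · 0.20408 = 0.022676, 1/3 · 0.21 = 0.07; summing to 0.18768.
By Bayes' rule, P(bag A | data) = (0.053333) / (0.18768) = 0.28418.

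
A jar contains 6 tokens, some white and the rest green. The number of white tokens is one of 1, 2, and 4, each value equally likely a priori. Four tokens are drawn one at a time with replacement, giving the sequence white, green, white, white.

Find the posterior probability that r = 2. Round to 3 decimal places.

The likelihood of the observed sequence under each hypothesis: P(data | r = 1) = (1/6)(5/6)(1/6)(1/6) = 0.003858; P(data | r = 2) = (2/6)(4/6)(2/6)(2/6) = 0.024691; P(data | r = 4) = (4/6)(2/6)(4/6)(4/6) = 0.098765.
The prior-weighted likelihoods are 1/3 · 0.003858 = 0.001286, 1/3 · 0.024691 = 0.0082305, 1/3 · 0.098765 = 0.032922; these sum to 0.042438.
Hence P(r = 2 | data) = (0.0082305) / (0.042438) = 0.19394.

0.194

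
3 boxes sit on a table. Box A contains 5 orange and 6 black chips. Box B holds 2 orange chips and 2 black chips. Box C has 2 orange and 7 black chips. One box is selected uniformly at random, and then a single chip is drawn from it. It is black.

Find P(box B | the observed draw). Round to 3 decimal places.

For each hypothesis, P(data | H) works out to: P(data | box A) = (6/11) = 6/11; P(data | box B) = (2/4) = 1/2; P(data | box C) = (7/9) = 7/9.
Multiplying each by its prior: 1/3 · 6/11 = 2/11, 1/3 · 1/2 = 1/6, 1/3 · 7/9 = 7/27; with total 361/594.
Therefore the posterior P(box B | data) = (1/6) / (361/594) = 99/361.

0.274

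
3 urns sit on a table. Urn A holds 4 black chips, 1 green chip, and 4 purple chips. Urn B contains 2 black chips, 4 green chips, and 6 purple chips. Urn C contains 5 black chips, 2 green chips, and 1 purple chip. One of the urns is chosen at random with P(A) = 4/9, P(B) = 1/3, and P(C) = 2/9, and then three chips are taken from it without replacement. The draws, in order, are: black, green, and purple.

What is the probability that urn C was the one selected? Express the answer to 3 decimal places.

The likelihood of the observed sequence under each hypothesis: P(data | urn A) = (4/9)(1/8)(4/7) = 0.031746; P(data | urn B) = (2/12)(4/11)(6/10) = 0.036364; P(data | urn C) = (5/8)(2/7)(1/6) = 0.029762.
Multiplying each by its prior: 4/9 · 0.031746 = 0.014109, 1/3 · 0.036364 = 0.012121, 2/9 · 0.029762 = 0.0066138; these sum to 0.032844.
Therefore the posterior P(urn C | data) = (0.0066138) / (0.032844) = 0.20137.

0.201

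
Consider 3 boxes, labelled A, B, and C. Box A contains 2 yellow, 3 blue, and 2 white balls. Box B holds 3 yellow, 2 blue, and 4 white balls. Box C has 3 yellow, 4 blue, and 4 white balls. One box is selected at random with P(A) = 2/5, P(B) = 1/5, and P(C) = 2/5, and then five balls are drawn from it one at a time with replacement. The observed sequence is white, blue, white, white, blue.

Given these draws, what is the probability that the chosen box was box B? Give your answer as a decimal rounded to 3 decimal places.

0.169

Compute the likelihood of the observed sequence for each case: P(data | box A) = (2/7)(3/7)(2/7)(2/7)(3/7) = 0.0042839; P(data | box B) = (4/9)(2/9)(4/9)(4/9)(2/9) = 0.0043354; P(data | box C) = (4/11)(4/11)(4/11)(4/11)(4/11) = 0.0063582.
Multiplying each by its prior: 2/5 · 0.0042839 = 0.0017136, 1/5 · 0.0043354 = 0.00086708, 2/5 · 0.0063582 = 0.0025433; summing to 0.0051239.
So P(box B | data) = (0.00086708) / (0.0051239) = 0.16922.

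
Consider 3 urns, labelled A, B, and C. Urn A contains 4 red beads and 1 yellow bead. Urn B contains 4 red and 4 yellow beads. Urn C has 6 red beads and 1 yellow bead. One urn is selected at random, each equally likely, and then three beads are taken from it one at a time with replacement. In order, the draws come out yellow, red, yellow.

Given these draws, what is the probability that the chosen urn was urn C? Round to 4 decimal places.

0.1002

The likelihood of the observed sequence under each hypothesis: P(data | urn A) = (1/5)(4/5)(1/5) = 0.032; P(data | urn B) = (4/8)(4/8)(4/8) = 0.125; P(data | urn C) = (1/7)(6/7)(1/7) = 0.017493.
The prior-weighted likelihoods are 1/3 · 0.032 = 0.010667, 1/3 · 0.125 = 0.041667, 1/3 · 0.017493 = 0.0058309; summing to 0.058164.
So P(urn C | data) = (0.0058309) / (0.058164) = 0.10025.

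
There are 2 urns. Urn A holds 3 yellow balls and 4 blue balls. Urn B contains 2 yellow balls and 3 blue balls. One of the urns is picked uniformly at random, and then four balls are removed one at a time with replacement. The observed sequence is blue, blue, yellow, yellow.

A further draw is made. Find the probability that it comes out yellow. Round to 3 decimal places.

Under each hypothesis, the probability of the observed sequence is: P(data | urn A) = (4/7)(4/7)(3/7)(3/7) = 0.059975; P(data | urn B) = (3/5)(3/5)(2/5)(2/5) = 0.0576.
The prior-weighted likelihoods are 1/2 · 0.059975 = 0.029988, 1/2 · 0.0576 = 0.0288; summing to 0.058788.
Normalising, the posterior is P(urn A | data) = 0.5101, P(urn B | data) = 0.4899.
Averaging over the posterior, P(yellow next | data) = (3/7)(0.5101) + (2/5)(0.4899) = 0.41457.

0.415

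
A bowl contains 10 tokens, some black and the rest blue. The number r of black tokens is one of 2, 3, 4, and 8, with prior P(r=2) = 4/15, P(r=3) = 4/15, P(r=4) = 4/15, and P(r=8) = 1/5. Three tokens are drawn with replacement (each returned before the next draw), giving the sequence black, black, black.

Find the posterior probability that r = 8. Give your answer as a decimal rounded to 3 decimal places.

For each hypothesis, P(data | H) works out to: P(data | r = 2) = (2/10)(2/10)(2/10) = 0.008; P(data | r = 3) = (3/10)(3/10)(3/10) = 0.027; P(data | r = 4) = (4/10)(4/10)(4/10) = 0.064; P(data | r = 8) = (8/10)(8/10)(8/10) = 0.512.
The prior-weighted likelihoods are 4/15 · 0.008 = 0.0021333, 4/15 · 0.027 = 0.0072, 4/15 · 0.064 = 0.017067, 1/5 · 0.512 = 0.1024; with total 0.1288.
So P(r = 8 | data) = (0.1024) / (0.1288) = 0.79503.

0.795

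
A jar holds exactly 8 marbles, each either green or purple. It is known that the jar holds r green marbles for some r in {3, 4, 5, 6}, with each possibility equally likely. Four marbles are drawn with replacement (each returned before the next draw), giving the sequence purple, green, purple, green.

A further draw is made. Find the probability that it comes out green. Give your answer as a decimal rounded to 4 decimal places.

Under each hypothesis, the probability of the observed sequence is: P(data | r = 3) = (5/8)(3/8)(5/8)(3/8) = 0.054932; P(data | r = 4) = (4/8)(4/8)(4/8)(4/8) = 0.0625; P(data | r = 5) = (3/8)(5/8)(3/8)(5/8) = 0.054932; P(data | r = 6) = (2/8)(6/8)(2/8)(6/8) = 0.035156.
The prior-weighted likelihoods are 1/4 · 0.054932 = 0.013733, 1/4 · 0.0625 = 0.015625, 1/4 · 0.054932 = 0.013733, 1/4 · 0.035156 = 0.0087891; these sum to 0.05188.
Normalising, the posterior is P(r = 3 | data) = 0.26471, P(r = 4 | data) = 0.30118, P(r = 5 | data) = 0.26471, P(r = 6 | data) = 0.16941.
So P(green next | data) = Σ P(green next | H) P(H | data) = (3/8)(0.26471) + (1/2)(0.30118) + (5/8)(0.26471) + (3/4)(0.16941) = 0.54235.

0.5424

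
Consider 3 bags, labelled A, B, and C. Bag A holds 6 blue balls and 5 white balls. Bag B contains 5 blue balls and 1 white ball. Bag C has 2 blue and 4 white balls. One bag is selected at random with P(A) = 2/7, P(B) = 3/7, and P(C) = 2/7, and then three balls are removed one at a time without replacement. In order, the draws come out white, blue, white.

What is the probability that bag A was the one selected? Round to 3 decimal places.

0.377

For each hypothesis, P(data | H) works out to: P(data | bag A) = (5/11)(6/10)(4/9) = 0.12121; P(data | bag B) = (1/6)(5/5)(0/4) = 0; P(data | bag C) = (4/6)(2/5)(3/4) = 0.2.
Weighting by the prior gives 2/7 · 0.12121 = 0.034632, 3/7 · 0 = 0, 2/7 · 0.2 = 0.057143; these sum to 0.091775.
So P(bag A | data) = (0.034632) / (0.091775) = 0.37736.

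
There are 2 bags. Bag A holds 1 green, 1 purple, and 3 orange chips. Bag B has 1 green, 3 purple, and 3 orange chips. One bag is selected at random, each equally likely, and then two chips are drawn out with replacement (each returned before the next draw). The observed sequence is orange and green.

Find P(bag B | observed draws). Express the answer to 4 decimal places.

0.3378

Compute the likelihood of the observed sequence for each case: P(data | bag A) = (3/5)(1/5) = 0.12; P(data | bag B) = (3/7)(1/7) = 0.061224.
Weighting by the prior gives 1/2 · 0.12 = 0.06, 1/2 · 0.061224 = 0.030612; with total 0.090612.
So P(bag B | data) = (0.030612) / (0.090612) = 0.33784.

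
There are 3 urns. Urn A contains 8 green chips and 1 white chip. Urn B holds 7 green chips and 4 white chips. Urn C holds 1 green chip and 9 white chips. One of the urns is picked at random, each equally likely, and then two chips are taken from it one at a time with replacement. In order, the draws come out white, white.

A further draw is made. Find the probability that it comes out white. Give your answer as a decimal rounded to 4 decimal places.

Under each hypothesis, the probability of the observed sequence is: P(data | urn A) = (1/9)(1/9) = 0.012346; P(data | urn B) = (4/11)(4/11) = 0.13223; P(data | urn C) = (9/10)(9/10) = 0.81.
Weighting by the prior gives 1/3 · 0.012346 = 0.0041152, 1/3 · 0.13223 = 0.044077, 1/3 · 0.81 = 0.27; summing to 0.31819.
Normalising, the posterior is P(urn A | data) = 0.012933, P(urn B | data) = 0.13852, P(urn C | data) = 0.84854.
The predictive probability is P(white next | data) = (1/9)(0.012933) + (4/11)(0.13852) + (9/10)(0.84854) = 0.8155.

0.8155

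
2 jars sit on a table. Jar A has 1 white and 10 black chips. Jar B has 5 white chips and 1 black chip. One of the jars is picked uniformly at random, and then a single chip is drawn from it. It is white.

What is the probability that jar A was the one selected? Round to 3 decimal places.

0.098

Compute the likelihood of this draw for each case: P(data | jar A) = (1/11) = 1/11; P(data | jar B) = (5/6) = 5/6.
Weighting by the prior gives 1/2 · 1/11 = 1/22, 1/2 · 5/6 = 5/12; summing to 61/132.
Therefore the posterior P(jar A | data) = (1/22) / (61/132) = 6/61.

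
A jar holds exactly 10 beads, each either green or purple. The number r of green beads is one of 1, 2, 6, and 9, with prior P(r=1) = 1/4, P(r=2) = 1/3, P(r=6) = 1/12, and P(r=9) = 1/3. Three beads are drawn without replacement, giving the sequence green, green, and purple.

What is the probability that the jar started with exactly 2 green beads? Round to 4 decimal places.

0.1356

For each hypothesis, P(data | H) works out to: P(data | r = 1) = (1/10)(0/9) = 0; P(data | r = 2) = (2/10)(1/9)(8/8) = 0.022222; P(data | r = 6) = (6/10)(5/9)(4/8) = 0.16667; P(data | r = 9) = (9/10)(8/9)(1/8) = 0.1.
Multiplying each by its prior: 1/4 · 0 = 0, 1/3 · 0.022222 = 0.0074074, 1/12 · 0.16667 = 0.013889, 1/3 · 0.1 = 0.033333; these sum to 0.05463.
By Bayes' rule, P(r = 2 | data) = (0.0074074) / (0.05463) = 0.13559.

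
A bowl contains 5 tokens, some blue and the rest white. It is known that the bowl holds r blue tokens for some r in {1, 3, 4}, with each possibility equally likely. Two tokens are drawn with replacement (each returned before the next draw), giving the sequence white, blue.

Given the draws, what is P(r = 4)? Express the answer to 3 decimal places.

0.286

The likelihood of the observed sequence under each hypothesis: P(data | r = 1) = (4/5)(1/5) = 4/25; P(data | r = 3) = (2/5)(3/5) = 6/25; P(data | r = 4) = (1/5)(4/5) = 4/25.
Multiplying each by its prior: 1/3 · 4/25 = 4/75, 1/3 · 6/25 = 2/25, 1/3 · 4/25 = 4/75; with total 14/75.
By Bayes' rule, P(r = 4 | data) = (4/75) / (14/75) = 2/7.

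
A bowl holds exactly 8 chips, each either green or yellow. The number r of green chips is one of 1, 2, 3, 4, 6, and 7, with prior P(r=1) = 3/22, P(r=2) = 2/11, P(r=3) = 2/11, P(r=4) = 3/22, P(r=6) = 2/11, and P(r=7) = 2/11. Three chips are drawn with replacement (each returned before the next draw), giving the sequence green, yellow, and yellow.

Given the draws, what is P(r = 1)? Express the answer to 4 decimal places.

For each hypothesis, P(data | H) works out to: P(data | r = 1) = (1/8)(7/8)(7/8) = 0.095703; P(data | r = 2) = (2/8)(6/8)(6/8) = 0.14062; P(data | r = 3) = (3/8)(5/8)(5/8) = 0.14648; P(data | r = 4) = (4/8)(4/8)(4/8) = 0.125; P(data | r = 6) = (6/8)(2/8)(2/8) = 0.046875; P(data | r = 7) = (7/8)(1/8)(1/8) = 0.013672.
Weighting by the prior gives 3/22 · 0.095703 = 0.01305, 2/11 · 0.14062 = 0.025568, 2/11 · 0.14648 = 0.026634, 3/22 · 0.125 = 0.017045, 2/11 · 0.046875 = 0.0085227, 2/11 · 0.013672 = 0.0024858; these sum to 0.093306.
Therefore the posterior P(r = 1 | data) = (0.01305) / (0.093306) = 0.13987.

0.1399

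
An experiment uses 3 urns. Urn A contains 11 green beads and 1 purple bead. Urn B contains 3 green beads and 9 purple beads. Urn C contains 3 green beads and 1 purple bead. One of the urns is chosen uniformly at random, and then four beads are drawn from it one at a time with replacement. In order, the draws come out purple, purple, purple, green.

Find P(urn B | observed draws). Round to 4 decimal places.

0.8959

The likelihood of the observed sequence under each hypothesis: P(data | urn A) = (1/12)(1/12)(1/12)(11/12) = 0.00053048; P(data | urn B) = (9/12)(9/12)(9/12)(3/12) = 0.10547; P(data | urn C) = (1/4)(1/4)(1/4)(3/4) = 0.011719.
Multiplying each by its prior: 1/3 · 0.00053048 = 0.00017683, 1/3 · 0.10547 = 0.035156, 1/3 · 0.011719 = 0.0039062; with total 0.039239.
Hence P(urn B | data) = (0.035156) / (0.039239) = 0.89594.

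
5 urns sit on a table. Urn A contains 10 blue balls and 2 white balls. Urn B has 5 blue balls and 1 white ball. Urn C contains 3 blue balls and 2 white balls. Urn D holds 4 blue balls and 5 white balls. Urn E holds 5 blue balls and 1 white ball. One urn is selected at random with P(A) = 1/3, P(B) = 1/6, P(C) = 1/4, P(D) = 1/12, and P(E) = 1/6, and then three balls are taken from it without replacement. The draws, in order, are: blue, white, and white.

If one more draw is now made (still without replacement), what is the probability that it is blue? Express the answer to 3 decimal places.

The likelihood of the observed sequence under each hypothesis: P(data | urn A) = (10/12)(2/11)(1/10) = 0.015152; P(data | urn B) = (5/6)(1/5)(0/4) = 0; P(data | urn C) = (3/5)(2/4)(1/3) = 0.1; P(data | urn D) = (4/9)(5/8)(4/7) = 0.15873; P(data | urn E) = (5/6)(1/5)(0/4) = 0.
Multiplying each by its prior: 1/3 · 0.015152 = 0.0050505, 1/6 · 0 = 0, 1/4 · 0.1 = 0.025, 1/12 · 0.15873 = 0.013228, 1/6 · 0 = 0; with total 0.043278.
Dividing through by the total gives posterior P(urn A | data) = 0.1167, P(urn B | data) = 0, P(urn C | data) = 0.57766, P(urn D | data) = 0.30564, P(urn E | data) = 0.
So P(blue next | data) = Σ P(blue next | H) P(H | data) = (1)(0.1167) + (1)(0.57766) + (1/2)(0.30564) = 0.84718.

0.847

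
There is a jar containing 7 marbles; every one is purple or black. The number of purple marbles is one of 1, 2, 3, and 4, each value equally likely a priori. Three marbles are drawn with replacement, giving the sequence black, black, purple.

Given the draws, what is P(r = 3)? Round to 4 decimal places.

The likelihood of the observed sequence under each hypothesis: P(data | r = 1) = (6/7)(6/7)(1/7) = 36/343; P(data | r = 2) = (5/7)(5/7)(2/7) = 50/343; P(data | r = 3) = (4/7)(4/7)(3/7) = 48/343; P(data | r = 4) = (3/7)(3/7)(4/7) = 36/343.
Multiplying each by its prior: 1/4 · 36/343 = 9/343, 1/4 · 50/343 = 25/686, 1/4 · 48/343 = 12/343, 1/4 · 36/343 = 9/343; summing to 85/686.
So P(r = 3 | data) = (12/343) / (85/686) = 24/85.

0.2824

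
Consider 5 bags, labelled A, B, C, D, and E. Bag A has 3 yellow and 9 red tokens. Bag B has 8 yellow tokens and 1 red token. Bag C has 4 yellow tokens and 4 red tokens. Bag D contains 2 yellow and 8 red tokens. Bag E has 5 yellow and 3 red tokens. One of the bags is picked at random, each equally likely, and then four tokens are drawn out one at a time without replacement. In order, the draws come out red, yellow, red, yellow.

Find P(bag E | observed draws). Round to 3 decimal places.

0.331

For each hypothesis, P(data | H) works out to: P(data | bag A) = (9/12)(3/11)(8/10)(2/9) = 0.036364; P(data | bag B) = (1/9)(8/8)(0/7) = 0; P(data | bag C) = (4/8)(4/7)(3/6)(3/5) = 0.085714; P(data | bag D) = (8/10)(2/9)(7/8)(1/7) = 0.022222; P(data | bag E) = (3/8)(5/7)(2/6)(4/5) = 0.071429.
Weighting by the prior gives 1/5 · 0.036364 = 0.0072727, 1/5 · 0 = 0, 1/5 · 0.085714 = 0.017143, 1/5 · 0.022222 = 0.0044444, 1/5 · 0.071429 = 0.014286; summing to 0.043146.
By Bayes' rule, P(bag E | data) = (0.014286) / (0.043146) = 0.3311.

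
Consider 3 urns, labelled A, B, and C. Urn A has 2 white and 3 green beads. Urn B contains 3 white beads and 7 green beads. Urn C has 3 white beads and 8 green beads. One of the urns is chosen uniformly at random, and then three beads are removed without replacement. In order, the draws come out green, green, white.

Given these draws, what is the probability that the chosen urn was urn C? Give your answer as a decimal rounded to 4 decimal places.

Compute the likelihood of the observed sequence for each case: P(data | urn A) = (3/5)(2/4)(2/3) = 0.2; P(data | urn B) = (7/10)(6/9)(3/8) = 0.175; P(data | urn C) = (8/11)(7/10)(3/9) = 0.1697.
Weighting by the prior gives 1/3 · 0.2 = 0.066667, 1/3 · 0.175 = 0.058333, 1/3 · 0.1697 = 0.056566; with total 0.18157.
So P(urn C | data) = (0.056566) / (0.18157) = 0.31154.

0.3115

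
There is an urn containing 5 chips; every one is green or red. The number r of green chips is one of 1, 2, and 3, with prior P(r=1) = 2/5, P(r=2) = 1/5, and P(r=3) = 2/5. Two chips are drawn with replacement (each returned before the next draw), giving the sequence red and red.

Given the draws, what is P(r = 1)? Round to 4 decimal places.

0.6531

For each hypothesis, P(data | H) works out to: P(data | r = 1) = (4/5)(4/5) = 16/25; P(data | r = 2) = (3/5)(3/5) = 9/25; P(data | r = 3) = (2/5)(2/5) = 4/25.
Multiplying each by its prior: 2/5 · 16/25 = 32/125, 1/5 · 9/25 = 9/125, 2/5 · 4/25 = 8/125; summing to 49/125.
Therefore the posterior P(r = 1 | data) = (32/125) / (49/125) = 32/49.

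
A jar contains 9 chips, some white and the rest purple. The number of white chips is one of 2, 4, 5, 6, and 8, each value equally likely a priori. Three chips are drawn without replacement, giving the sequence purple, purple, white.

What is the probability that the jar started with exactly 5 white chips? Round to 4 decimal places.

0.2308

The likelihood of the observed sequence under each hypothesis: P(data | r = 2) = (7/9)(6/8)(2/7) = 1/6; P(data | r = 4) = (5/9)(4/8)(4/7) = 10/63; P(data | r = 5) = (4/9)(3/8)(5/7) = 5/42; P(data | r = 6) = (3/9)(2/8)(6/7) = 1/14; P(data | r = 8) = (1/9)(0/8) = 0.
Weighting by the prior gives 1/5 · 1/6 = 1/30, 1/5 · 10/63 = 2/63, 1/5 · 5/42 = 1/42, 1/5 · 1/14 = 1/70, 1/5 · 0 = 0; summing to 13/126.
Therefore the posterior P(r = 5 | data) = (1/42) / (13/126) = 3/13.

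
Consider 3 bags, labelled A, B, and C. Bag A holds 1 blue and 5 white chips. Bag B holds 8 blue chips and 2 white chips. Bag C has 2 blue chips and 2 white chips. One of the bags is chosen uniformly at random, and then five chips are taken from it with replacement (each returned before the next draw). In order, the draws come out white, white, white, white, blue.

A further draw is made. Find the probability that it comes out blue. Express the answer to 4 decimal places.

0.2661

Under each hypothesis, the probability of the observed sequence is: P(data | bag A) = (5/6)(5/6)(5/6)(5/6)(1/6) = 0.080376; P(data | bag B) = (2/10)(2/10)(2/10)(2/10)(8/10) = 0.00128; P(data | bag C) = (2/4)(2/4)(2/4)(2/4)(2/4) = 0.03125.
The prior-weighted likelihoods are 1/3 · 0.080376 = 0.026792, 1/3 · 0.00128 = 0.00042667, 1/3 · 0.03125 = 0.010417; summing to 0.037635.
Normalising, the posterior is P(bag A | data) = 0.71188, P(bag B | data) = 0.011337, P(bag C | data) = 0.27678.
The predictive probability is P(blue next | data) = (1/6)(0.71188) + (4/5)(0.011337) + (1/2)(0.27678) = 0.26611.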